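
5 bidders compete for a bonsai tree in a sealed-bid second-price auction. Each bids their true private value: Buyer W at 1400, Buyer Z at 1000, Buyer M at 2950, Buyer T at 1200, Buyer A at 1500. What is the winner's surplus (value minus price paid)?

Bids in descending order: Buyer M 2950; Buyer A 1500; Buyer W 1400; Buyer T 1200; Buyer Z 1000.
Buyer M wins with the top bid and pays the second-highest, 1500.
Surplus = 2950 − 1500 = 1450.

Winner's surplus: 1450.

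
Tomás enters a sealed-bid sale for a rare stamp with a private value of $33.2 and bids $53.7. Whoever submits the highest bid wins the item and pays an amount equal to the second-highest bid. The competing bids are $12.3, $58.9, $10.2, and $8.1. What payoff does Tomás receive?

Tomás's payoff: $0.0.

Highest competing bid: $58.9.
Tomás's bid $53.7 is not the highest, so Tomás loses, pays nothing, and earns zero payoff.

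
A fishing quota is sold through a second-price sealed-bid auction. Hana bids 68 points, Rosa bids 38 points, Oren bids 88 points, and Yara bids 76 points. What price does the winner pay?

Sorted high to low: Oren 88 points; Yara 76 points; Hana 68 points; Rosa 38 points.
Oren has the highest bid, so Oren wins.
The second-highest bid is 76 points, so that is what Oren pays.

76 points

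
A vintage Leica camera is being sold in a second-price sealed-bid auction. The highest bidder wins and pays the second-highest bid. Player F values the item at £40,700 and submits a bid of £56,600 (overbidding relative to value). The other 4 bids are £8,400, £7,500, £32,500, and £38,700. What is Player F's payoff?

Highest competing bid: £38,700.
Player F's bid £56,600 is the highest overall, so Player F wins and pays the second-highest bid, £38,700.
Payoff = value − price = £40,700 − £38,700 = £2,000.

Payoff = £2,000.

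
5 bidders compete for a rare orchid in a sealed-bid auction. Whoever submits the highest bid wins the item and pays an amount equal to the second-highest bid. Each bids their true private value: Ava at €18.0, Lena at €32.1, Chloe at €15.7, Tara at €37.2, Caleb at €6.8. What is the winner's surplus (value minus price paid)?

Ordered from highest: Tara €37.2, then Lena €32.1, then Ava €18.0, then Chloe €15.7, then Caleb €6.8.
Tara wins with the top bid and pays the second-highest, €32.1.
Surplus = €37.2 − €32.1 = €5.1.

Surplus = €5.1.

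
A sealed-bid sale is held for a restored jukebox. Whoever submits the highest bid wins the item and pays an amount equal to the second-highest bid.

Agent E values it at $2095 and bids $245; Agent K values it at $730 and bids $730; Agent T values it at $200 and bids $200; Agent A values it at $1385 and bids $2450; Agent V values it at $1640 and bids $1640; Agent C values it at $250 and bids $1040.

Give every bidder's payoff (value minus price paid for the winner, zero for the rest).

Sorted high to low: Agent A $2450, then Agent V $1640, then Agent C $1040, then Agent K $730, then Agent E $245, then Agent T $200.
Agent A has the top bid and wins; the price is the second-highest bid, $1640.
Agent A's payoff = $1385 − $1640 = -$255. All other bidders lose, so their payoff is 0.

Payoffs: Agent E $0, Agent K $0, Agent T $0, Agent A -$255, Agent V $0, Agent C $0.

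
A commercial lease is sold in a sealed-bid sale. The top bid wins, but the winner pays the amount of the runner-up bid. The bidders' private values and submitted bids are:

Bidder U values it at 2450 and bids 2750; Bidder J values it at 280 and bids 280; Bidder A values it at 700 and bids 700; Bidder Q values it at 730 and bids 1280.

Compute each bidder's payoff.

Ranking the bids: Bidder U 2750, then Bidder Q 1280, then Bidder A 700, then Bidder J 280.
Bidder U has the top bid and wins; the price is the second-highest bid, 1280.
Bidder U's payoff = 2450 − 1280 = 1170. All other bidders lose, so their payoff is 0.

Bidder U 1170, Bidder J 0, Bidder A 0, Bidder Q 0.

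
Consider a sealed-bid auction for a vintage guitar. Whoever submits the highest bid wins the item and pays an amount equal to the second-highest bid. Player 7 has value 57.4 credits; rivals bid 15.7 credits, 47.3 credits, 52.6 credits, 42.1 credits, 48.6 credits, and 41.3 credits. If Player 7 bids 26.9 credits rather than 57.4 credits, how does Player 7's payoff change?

Payoff change: -4.8 credits.

The highest competing bid is 52.6 credits.
Bidding truthfully at 57.4 credits: Player 7 has the top bid, wins, and pays the second-highest bid 52.6 credits. Payoff = 57.4 credits − 52.6 credits = 4.8 credits.
Bidding 26.9 credits: the top bid is 52.6 credits (a rival), so Player 7 loses. Payoff = 0.0 credits.
Change = 0.0 credits − 4.8 credits = -4.8 credits.
This is the dominant-strategy logic: truthful bidding weakly beats any alternative.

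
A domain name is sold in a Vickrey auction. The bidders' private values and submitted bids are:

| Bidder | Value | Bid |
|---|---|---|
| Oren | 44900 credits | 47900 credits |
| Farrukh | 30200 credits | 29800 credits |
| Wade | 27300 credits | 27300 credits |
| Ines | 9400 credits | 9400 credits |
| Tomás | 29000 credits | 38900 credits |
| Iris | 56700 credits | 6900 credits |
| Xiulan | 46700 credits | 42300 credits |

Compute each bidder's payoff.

Oren 2600 credits, Farrukh 0 credits, Wade 0 credits, Ines 0 credits, Tomás 0 credits, Iris 0 credits, Xiulan 0 credits.

Sorted high to low: Oren 47900 credits; Xiulan 42300 credits; Tomás 38900 credits; Farrukh 29800 credits; Wade 27300 credits; Ines 9400 credits; Iris 6900 credits.
Oren has the top bid and wins; the price is the second-highest bid, 42300 credits.
Oren's payoff = 44900 credits − 42300 credits = 2600 credits. All other bidders lose, so their payoff is 0.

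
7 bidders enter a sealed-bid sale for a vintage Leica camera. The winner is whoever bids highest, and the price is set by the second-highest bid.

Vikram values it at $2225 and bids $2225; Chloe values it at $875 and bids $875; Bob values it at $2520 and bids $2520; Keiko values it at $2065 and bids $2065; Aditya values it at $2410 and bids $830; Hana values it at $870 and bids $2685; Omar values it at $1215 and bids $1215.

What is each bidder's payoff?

Sorted high to low: Hana $2685 > Bob $2520 > Vikram $2225 > Keiko $2065 > Omar $1215 > Chloe $875 > Aditya $830.
Hana has the top bid and wins; the price is the second-highest bid, $2520.
Hana's payoff = $870 − $2520 = -$1650. All other bidders lose, so their payoff is 0.

Vikram $0, Chloe $0, Bob $0, Keiko $0, Aditya $0, Hana -$1650, Omar $0.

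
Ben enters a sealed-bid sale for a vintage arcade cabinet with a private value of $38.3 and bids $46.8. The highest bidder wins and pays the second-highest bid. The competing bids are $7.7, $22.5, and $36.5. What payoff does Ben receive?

Highest competing bid: $36.5.
Ben's bid $46.8 is the highest overall, so Ben wins and pays the second-highest bid, $36.5.
Payoff = value − price = $38.3 − $36.5 = $1.8.

Payoff = $1.8.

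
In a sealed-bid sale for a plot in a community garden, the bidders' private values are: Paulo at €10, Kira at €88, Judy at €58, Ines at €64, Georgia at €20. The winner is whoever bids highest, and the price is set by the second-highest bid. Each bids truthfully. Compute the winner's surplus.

Bids in descending order: Kira €88; Ines €64; Judy €58; Georgia €20; Paulo €10.
Kira wins with the top bid and pays the second-highest, €64.
Surplus = €88 − €64 = €24.

Winner's surplus: €24.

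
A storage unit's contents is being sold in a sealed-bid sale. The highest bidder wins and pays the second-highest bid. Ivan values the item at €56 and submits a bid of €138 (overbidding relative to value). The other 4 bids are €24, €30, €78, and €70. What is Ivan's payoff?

Highest competing bid: €78.
Ivan's bid €138 is the highest overall, so Ivan wins and pays the second-highest bid, €78.
Payoff = value − price = €56 − €78 = -€22.
Overbidding won the item at a price above value — truthful bidding would have avoided this loss.

Payoff = -€22.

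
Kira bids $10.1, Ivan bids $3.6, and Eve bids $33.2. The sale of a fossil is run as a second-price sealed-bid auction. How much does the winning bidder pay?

Ranking the bids: Eve $33.2 > Kira $10.1 > Ivan $3.6.
Eve has the highest bid, so Eve wins.
The second-highest bid is $10.1, so that is what Eve pays.

$10.1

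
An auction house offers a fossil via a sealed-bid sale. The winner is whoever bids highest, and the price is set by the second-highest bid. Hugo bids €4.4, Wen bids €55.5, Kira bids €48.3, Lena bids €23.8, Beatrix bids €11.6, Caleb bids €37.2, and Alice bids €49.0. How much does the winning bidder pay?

Ranking the bids: Wen €55.5; Alice €49.0; Kira €48.3; Caleb €37.2; Lena €23.8; Beatrix €11.6; Hugo €4.4.
Wen has the highest bid, so Wen wins.
The second-highest bid is €49.0, so that is what Wen pays.

Price paid: €49.0.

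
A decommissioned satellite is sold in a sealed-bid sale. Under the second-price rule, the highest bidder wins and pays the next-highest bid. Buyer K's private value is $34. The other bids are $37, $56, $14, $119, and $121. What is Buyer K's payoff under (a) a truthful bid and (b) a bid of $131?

Truthful: $0; alternative: -$87.

The highest competing bid is $121.
Bidding truthfully at $34: the top bid is $121 (a rival), so Buyer K loses. Payoff = $0.
Bidding $131: Buyer K has the top bid, wins, and pays the second-highest bid $121. Payoff = $34 − $121 = -$87.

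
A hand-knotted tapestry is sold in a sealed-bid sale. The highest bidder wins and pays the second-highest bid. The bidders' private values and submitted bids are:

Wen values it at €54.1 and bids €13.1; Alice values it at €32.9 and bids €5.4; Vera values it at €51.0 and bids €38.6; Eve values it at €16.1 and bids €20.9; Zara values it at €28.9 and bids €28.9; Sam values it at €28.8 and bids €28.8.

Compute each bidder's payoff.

Wen €0.0, Alice €0.0, Vera €22.1, Eve €0.0, Zara €0.0, Sam €0.0.

Sorted high to low: Vera €38.6 > Zara €28.9 > Sam €28.8 > Eve €20.9 > Wen €13.1 > Alice €5.4.
Vera has the top bid and wins; the price is the second-highest bid, €28.9.
Vera's payoff = €51.0 − €28.9 = €22.1. All other bidders lose, so their payoff is 0.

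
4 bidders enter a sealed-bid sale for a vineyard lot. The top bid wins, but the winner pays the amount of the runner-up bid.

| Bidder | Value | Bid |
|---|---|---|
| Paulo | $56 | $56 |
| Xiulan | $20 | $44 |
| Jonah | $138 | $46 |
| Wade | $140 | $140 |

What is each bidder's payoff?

Paulo $0, Xiulan $0, Jonah $0, Wade $84.

Ordered from highest: Wade $140 > Paulo $56 > Jonah $46 > Xiulan $44.
Wade has the top bid and wins; the price is the second-highest bid, $56.
Wade's payoff = $140 − $56 = $84. All other bidders lose, so their payoff is 0.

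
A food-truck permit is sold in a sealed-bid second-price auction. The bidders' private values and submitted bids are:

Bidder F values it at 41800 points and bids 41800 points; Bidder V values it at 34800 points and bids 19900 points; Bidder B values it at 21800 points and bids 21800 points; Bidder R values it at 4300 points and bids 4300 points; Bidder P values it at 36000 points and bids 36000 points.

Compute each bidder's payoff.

Ordered from highest: Bidder F 41800 points; Bidder P 36000 points; Bidder B 21800 points; Bidder V 19900 points; Bidder R 4300 points.
Bidder F has the top bid and wins; the price is the second-highest bid, 36000 points.
Bidder F's payoff = 41800 points − 36000 points = 5800 points. All other bidders lose, so their payoff is 0.

Bidder F 5800 points, Bidder V 0 points, Bidder B 0 points, Bidder R 0 points, Bidder P 0 points.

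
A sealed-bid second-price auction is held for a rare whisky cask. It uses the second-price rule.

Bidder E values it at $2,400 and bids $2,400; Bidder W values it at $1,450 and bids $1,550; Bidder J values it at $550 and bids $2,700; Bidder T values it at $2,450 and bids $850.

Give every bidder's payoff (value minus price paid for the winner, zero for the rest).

Ranking the bids: Bidder J $2,700, then Bidder E $2,400, then Bidder W $1,550, then Bidder T $850.
Bidder J has the top bid and wins; the price is the second-highest bid, $2,400.
Bidder J's payoff = $550 − $2,400 = -$1,850. All other bidders lose, so their payoff is 0.

Bidder E $0, Bidder W $0, Bidder J -$1,850, Bidder T $0.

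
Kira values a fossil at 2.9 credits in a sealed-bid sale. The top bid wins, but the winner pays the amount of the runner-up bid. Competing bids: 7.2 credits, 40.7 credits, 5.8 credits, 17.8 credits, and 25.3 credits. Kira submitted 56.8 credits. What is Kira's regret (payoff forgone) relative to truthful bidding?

The highest competing bid is 40.7 credits.
Bidding truthfully at 2.9 credits: the top bid is 40.7 credits (a rival), so Kira loses. Payoff = 0.0 credits.
Bidding 56.8 credits: Kira has the top bid, wins, and pays the second-highest bid 40.7 credits. Payoff = 2.9 credits − 40.7 credits = -37.8 credits.
Regret = truthful payoff − actual payoff = 0.0 credits − -37.8 credits = 37.8 credits.
This is the dominant-strategy logic: truthful bidding weakly beats any alternative.

Regret: 37.8 credits.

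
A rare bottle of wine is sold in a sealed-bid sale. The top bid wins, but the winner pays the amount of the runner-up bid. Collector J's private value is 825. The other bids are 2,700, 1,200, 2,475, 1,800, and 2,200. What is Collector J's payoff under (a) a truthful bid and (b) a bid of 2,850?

The highest competing bid is 2,700.
Bidding truthfully at 825: the top bid is 2,700 (a rival), so Collector J loses. Payoff = 0.
Bidding 2,850: Collector J has the top bid, wins, and pays the second-highest bid 2,700. Payoff = 825 − 2,700 = -1,875.

Truthful: 0; alternative: -1,875.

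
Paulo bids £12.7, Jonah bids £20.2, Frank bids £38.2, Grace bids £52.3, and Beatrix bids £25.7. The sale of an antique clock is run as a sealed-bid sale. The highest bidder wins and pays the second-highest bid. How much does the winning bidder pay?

The winner pays £38.2.

Ranking the bids: Grace £52.3; Frank £38.2; Beatrix £25.7; Jonah £20.2; Paulo £12.7.
Grace has the highest bid, so Grace wins.
The second-highest bid is £38.2, so that is what Grace pays.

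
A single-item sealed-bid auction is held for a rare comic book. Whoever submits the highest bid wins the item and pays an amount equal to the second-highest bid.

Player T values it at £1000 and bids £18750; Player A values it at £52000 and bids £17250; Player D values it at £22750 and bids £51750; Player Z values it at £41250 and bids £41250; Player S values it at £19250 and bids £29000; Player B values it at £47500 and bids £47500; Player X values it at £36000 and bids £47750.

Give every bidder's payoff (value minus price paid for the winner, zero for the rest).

Bids in descending order: Player D £51750; Player X £47750; Player B £47500; Player Z £41250; Player S £29000; Player T £18750; Player A £17250.
Player D has the top bid and wins; the price is the second-highest bid, £47750.
Player D's payoff = £22750 − £47750 = -£25000. All other bidders lose, so their payoff is 0.

Payoffs: Player T £0, Player A £0, Player D -£25000, Player Z £0, Player S £0, Player B £0, Player X £0.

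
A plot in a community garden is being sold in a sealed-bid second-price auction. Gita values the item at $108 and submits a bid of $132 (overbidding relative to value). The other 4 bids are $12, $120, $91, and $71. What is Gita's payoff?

Gita's payoff: -$12.

Highest competing bid: $120.
Gita's bid $132 is the highest overall, so Gita wins and pays the second-highest bid, $120.
Payoff = value − price = $108 − $120 = -$12.
Overbidding won the item at a price above value — truthful bidding would have avoided this loss.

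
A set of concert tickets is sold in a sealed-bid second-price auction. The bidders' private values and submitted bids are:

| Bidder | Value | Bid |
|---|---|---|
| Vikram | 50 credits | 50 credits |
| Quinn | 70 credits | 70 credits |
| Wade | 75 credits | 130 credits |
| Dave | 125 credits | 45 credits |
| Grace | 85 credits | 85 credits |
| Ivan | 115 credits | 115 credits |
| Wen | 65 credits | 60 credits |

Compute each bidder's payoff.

Ordered from highest: Wade 130 credits > Ivan 115 credits > Grace 85 credits > Quinn 70 credits > Wen 60 credits > Vikram 50 credits > Dave 45 credits.
Wade has the top bid and wins; the price is the second-highest bid, 115 credits.
Wade's payoff = 75 credits − 115 credits = -40 credits. All other bidders lose, so their payoff is 0.

Vikram 0 credits, Quinn 0 credits, Wade -40 credits, Dave 0 credits, Grace 0 credits, Ivan 0 credits, Wen 0 credits.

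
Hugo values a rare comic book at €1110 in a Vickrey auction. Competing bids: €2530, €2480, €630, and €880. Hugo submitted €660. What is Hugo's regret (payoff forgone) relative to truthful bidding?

The highest competing bid is €2530.
Bidding truthfully at €1110: the top bid is €2530 (a rival), so Hugo loses. Payoff = €0.
Bidding €660: the top bid is €2530 (a rival), so Hugo loses. Payoff = €0.
Regret = truthful payoff − actual payoff = €0 − €0 = €0.

Regret: €0.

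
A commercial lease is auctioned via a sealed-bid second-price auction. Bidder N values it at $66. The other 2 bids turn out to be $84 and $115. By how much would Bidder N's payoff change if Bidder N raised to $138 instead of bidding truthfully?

Change in payoff: -$49.

The highest competing bid is $115.
Bidding truthfully at $66: the top bid is $115 (a rival), so Bidder N loses. Payoff = $0.
Bidding $138: Bidder N has the top bid, wins, and pays the second-highest bid $115. Payoff = $66 − $115 = -$49.
Change = -$49 − $0 = -$49.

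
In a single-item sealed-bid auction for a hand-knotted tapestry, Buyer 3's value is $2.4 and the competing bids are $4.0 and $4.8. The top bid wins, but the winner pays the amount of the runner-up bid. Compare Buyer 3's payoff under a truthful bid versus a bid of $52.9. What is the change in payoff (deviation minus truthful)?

-$2.4

The highest competing bid is $4.8.
Bidding truthfully at $2.4: the top bid is $4.8 (a rival), so Buyer 3 loses. Payoff = $0.0.
Bidding $52.9: Buyer 3 has the top bid, wins, and pays the second-highest bid $4.8. Payoff = $2.4 − $4.8 = -$2.4.
Change = -$2.4 − $0.0 = -$2.4.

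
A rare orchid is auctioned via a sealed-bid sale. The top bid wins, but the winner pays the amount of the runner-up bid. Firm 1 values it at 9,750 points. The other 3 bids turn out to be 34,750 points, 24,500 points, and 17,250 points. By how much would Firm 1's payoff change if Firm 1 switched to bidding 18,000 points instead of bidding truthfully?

Change in payoff: 0 points.

The highest competing bid is 34,750 points.
Bidding truthfully at 9,750 points: the top bid is 34,750 points (a rival), so Firm 1 loses. Payoff = 0 points.
Bidding 18,000 points: the top bid is 34,750 points (a rival), so Firm 1 loses. Payoff = 0 points.
Change = 0 points − 0 points = 0 points.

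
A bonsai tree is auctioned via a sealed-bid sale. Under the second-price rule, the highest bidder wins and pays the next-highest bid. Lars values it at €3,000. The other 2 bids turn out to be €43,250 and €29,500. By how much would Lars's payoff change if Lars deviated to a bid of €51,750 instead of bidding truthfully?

The highest competing bid is €43,250.
Bidding truthfully at €3,000: the top bid is €43,250 (a rival), so Lars loses. Payoff = €0.
Bidding €51,750: Lars has the top bid, wins, and pays the second-highest bid €43,250. Payoff = €3,000 − €43,250 = -€40,250.
Change = -€40,250 − €0 = -€40,250.
Deviating from a truthful bid can only lose payoff in a second-price auction — never gain.

Payoff change: -€40,250.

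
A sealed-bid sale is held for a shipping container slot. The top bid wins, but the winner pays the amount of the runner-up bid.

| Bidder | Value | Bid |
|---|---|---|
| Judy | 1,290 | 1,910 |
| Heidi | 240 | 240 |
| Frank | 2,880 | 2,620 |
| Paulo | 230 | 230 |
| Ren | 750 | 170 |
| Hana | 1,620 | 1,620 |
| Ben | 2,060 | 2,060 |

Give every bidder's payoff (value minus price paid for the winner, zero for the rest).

Ordered from highest: Frank 2,620 > Ben 2,060 > Judy 1,910 > Hana 1,620 > Heidi 240 > Paulo 230 > Ren 170.
Frank has the top bid and wins; the price is the second-highest bid, 2,060.
Frank's payoff = 2,880 − 2,060 = 820. All other bidders lose, so their payoff is 0.

Payoffs: Judy 0, Heidi 0, Frank 820, Paulo 0, Ren 0, Hana 0, Ben 0.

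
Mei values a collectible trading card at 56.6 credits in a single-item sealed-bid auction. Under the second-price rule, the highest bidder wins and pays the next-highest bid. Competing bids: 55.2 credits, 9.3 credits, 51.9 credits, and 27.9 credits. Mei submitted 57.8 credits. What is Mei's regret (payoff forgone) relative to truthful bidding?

Payoff forgone: 0.0 credits.

The highest competing bid is 55.2 credits.
Bidding truthfully at 56.6 credits: Mei has the top bid, wins, and pays the second-highest bid 55.2 credits. Payoff = 56.6 credits − 55.2 credits = 1.4 credits.
Bidding 57.8 credits: Mei has the top bid, wins, and pays the second-highest bid 55.2 credits. Payoff = 56.6 credits − 55.2 credits = 1.4 credits.
Regret = truthful payoff − actual payoff = 1.4 credits − 1.4 credits = 0.0 credits.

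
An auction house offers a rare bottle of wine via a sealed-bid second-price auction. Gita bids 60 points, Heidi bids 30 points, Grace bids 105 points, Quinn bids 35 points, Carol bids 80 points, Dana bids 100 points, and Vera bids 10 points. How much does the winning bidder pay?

Price paid: 100 points.

Ranking the bids: Grace 105 points; Dana 100 points; Carol 80 points; Gita 60 points; Quinn 35 points; Heidi 30 points; Vera 10 points.
Grace has the highest bid, so Grace wins.
The second-highest bid is 100 points, so that is what Grace pays.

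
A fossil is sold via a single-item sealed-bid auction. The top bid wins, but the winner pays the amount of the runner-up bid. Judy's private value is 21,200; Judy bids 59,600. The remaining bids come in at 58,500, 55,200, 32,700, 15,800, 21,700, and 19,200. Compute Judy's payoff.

Highest competing bid: 58,500.
Judy's bid 59,600 is the highest overall, so Judy wins and pays the second-highest bid, 58,500.
Payoff = value − price = 21,200 − 58,500 = -37,300.
Overbidding won the item at a price above value — truthful bidding would have avoided this loss.

Judy's payoff: -37,300.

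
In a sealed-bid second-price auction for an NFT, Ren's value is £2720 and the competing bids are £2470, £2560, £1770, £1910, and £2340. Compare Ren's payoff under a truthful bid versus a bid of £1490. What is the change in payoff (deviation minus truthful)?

-£160

The highest competing bid is £2560.
Bidding truthfully at £2720: Ren has the top bid, wins, and pays the second-highest bid £2560. Payoff = £2720 − £2560 = £160.
Bidding £1490: the top bid is £2560 (a rival), so Ren loses. Payoff = £0.
Change = £0 − £160 = -£160.
Deviating from a truthful bid can only lose payoff in a second-price auction — never gain.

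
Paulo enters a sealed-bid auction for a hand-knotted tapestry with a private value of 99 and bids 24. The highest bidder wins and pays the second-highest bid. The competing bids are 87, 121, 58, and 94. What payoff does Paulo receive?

Paulo's payoff: 0.

Highest competing bid: 121.
Paulo's bid 24 is not the highest, so Paulo loses, pays nothing, and earns zero payoff.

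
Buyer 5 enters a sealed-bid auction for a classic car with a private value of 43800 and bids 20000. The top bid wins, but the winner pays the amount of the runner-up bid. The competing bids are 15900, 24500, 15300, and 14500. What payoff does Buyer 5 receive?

The bidder's payoff: 0.

Highest competing bid: 24500.
Buyer 5's bid 20000 is not the highest, so Buyer 5 loses, pays nothing, and earns zero payoff.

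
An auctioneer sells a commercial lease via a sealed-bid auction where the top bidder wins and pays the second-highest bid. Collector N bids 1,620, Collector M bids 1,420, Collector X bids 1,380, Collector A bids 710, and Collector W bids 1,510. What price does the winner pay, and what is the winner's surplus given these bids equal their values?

Sorted high to low: Collector N 1,620; Collector W 1,510; Collector M 1,420; Collector X 1,380; Collector A 710.
Collector N is the highest bidder, so Collector N wins.
Under the second-price rule, the price is the second-highest bid: 1,510.
Surplus = 1,620 − 1,510 = 110.

The winner pays 1,510 for a surplus of 110.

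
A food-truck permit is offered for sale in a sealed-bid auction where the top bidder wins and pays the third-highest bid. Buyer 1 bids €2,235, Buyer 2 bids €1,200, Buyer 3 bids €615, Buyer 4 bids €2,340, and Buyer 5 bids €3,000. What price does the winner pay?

Bids in descending order: Buyer 5 €3,000 > Buyer 4 €2,340 > Buyer 1 €2,235 > Buyer 2 €1,200 > Buyer 3 €615.
Buyer 5 is the highest bidder, so Buyer 5 wins.
Under the third-price rule, the price is the third-highest bid: €2,235.

The winner pays €2,235.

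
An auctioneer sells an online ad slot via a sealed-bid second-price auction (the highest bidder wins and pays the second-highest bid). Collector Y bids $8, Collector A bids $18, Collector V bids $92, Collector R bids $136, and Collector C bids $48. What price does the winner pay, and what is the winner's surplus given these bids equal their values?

Ranking the bids: Collector R $136; Collector V $92; Collector C $48; Collector A $18; Collector Y $8.
Collector R is the highest bidder, so Collector R wins.
Under the second-price rule, the price is the second-highest bid: $92.
Surplus = $136 − $92 = $44.

The winner pays $92 for a surplus of $44.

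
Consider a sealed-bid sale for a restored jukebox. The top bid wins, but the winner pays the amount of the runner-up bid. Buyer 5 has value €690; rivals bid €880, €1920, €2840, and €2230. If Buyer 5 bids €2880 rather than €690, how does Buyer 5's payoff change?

The highest competing bid is €2840.
Bidding truthfully at €690: the top bid is €2840 (a rival), so Buyer 5 loses. Payoff = €0.
Bidding €2880: Buyer 5 has the top bid, wins, and pays the second-highest bid €2840. Payoff = €690 − €2840 = -€2150.
Change = -€2150 − €0 = -€2150.
This is the dominant-strategy logic: truthful bidding weakly beats any alternative.

-€2150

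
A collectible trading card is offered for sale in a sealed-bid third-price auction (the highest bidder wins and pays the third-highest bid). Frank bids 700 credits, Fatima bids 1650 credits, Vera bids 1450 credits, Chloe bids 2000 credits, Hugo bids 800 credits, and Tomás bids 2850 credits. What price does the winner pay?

The winner pays 1650 credits.

Sorted high to low: Tomás 2850 credits; Chloe 2000 credits; Fatima 1650 credits; Vera 1450 credits; Hugo 800 credits; Frank 700 credits.
Tomás is the highest bidder, so Tomás wins.
Under the third-price rule, the price is the third-highest bid: 1650 credits.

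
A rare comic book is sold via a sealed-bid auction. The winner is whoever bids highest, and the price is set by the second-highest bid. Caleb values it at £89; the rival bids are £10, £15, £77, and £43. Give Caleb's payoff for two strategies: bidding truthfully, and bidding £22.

The highest competing bid is £77.
Bidding truthfully at £89: Caleb has the top bid, wins, and pays the second-highest bid £77. Payoff = £89 − £77 = £12.
Bidding £22: the top bid is £77 (a rival), so Caleb loses. Payoff = £0.
Deviating from a truthful bid can only lose payoff in a second-price auction — never gain.

Truthful: £12; alternative: £0.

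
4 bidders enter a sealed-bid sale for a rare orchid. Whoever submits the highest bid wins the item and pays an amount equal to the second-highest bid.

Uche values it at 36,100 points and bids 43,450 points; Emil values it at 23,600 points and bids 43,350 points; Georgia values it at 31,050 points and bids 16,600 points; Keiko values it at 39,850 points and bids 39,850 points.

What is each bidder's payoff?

Bids in descending order: Uche 43,450 points, then Emil 43,350 points, then Keiko 39,850 points, then Georgia 16,600 points.
Uche has the top bid and wins; the price is the second-highest bid, 43,350 points.
Uche's payoff = 36,100 points − 43,350 points = -7,250 points. All other bidders lose, so their payoff is 0.

Uche -7,250 points, Emil 0 points, Georgia 0 points, Keiko 0 points.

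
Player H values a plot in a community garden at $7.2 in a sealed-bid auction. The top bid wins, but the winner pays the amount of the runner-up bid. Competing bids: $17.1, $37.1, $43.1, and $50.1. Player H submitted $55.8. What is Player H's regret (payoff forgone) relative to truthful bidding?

The highest competing bid is $50.1.
Bidding truthfully at $7.2: the top bid is $50.1 (a rival), so Player H loses. Payoff = $0.0.
Bidding $55.8: Player H has the top bid, wins, and pays the second-highest bid $50.1. Payoff = $7.2 − $50.1 = -$42.9.
Regret = truthful payoff − actual payoff = $0.0 − -$42.9 = $42.9.
This is the dominant-strategy logic: truthful bidding weakly beats any alternative.

$42.9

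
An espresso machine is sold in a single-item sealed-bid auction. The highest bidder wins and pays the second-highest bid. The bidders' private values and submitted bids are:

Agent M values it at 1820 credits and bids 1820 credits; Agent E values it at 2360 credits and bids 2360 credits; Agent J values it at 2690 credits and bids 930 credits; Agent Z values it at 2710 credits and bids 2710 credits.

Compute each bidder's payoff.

Bids in descending order: Agent Z 2710 credits, then Agent E 2360 credits, then Agent M 1820 credits, then Agent J 930 credits.
Agent Z has the top bid and wins; the price is the second-highest bid, 2360 credits.
Agent Z's payoff = 2710 credits − 2360 credits = 350 credits. All other bidders lose, so their payoff is 0.

Agent M 0 credits, Agent E 0 credits, Agent J 0 credits, Agent Z 350 credits.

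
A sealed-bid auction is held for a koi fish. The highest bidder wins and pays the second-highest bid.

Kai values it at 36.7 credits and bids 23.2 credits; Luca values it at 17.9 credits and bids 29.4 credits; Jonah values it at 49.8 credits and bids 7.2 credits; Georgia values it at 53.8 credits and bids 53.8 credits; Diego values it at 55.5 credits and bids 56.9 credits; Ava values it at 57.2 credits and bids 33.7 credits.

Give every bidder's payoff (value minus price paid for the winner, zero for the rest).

Kai 0.0 credits, Luca 0.0 credits, Jonah 0.0 credits, Georgia 0.0 credits, Diego 1.7 credits, Ava 0.0 credits.

Bids in descending order: Diego 56.9 credits, then Georgia 53.8 credits, then Ava 33.7 credits, then Luca 29.4 credits, then Kai 23.2 credits, then Jonah 7.2 credits.
Diego has the top bid and wins; the price is the second-highest bid, 53.8 credits.
Diego's payoff = 55.5 credits − 53.8 credits = 1.7 credits. All other bidders lose, so their payoff is 0.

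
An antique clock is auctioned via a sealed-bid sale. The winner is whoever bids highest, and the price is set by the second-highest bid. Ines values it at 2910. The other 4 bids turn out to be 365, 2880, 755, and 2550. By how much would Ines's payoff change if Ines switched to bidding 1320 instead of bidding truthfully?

The highest competing bid is 2880.
Bidding truthfully at 2910: Ines has the top bid, wins, and pays the second-highest bid 2880. Payoff = 2910 − 2880 = 30.
Bidding 1320: the top bid is 2880 (a rival), so Ines loses. Payoff = 0.
Change = 0 − 30 = -30.

Payoff change: -30.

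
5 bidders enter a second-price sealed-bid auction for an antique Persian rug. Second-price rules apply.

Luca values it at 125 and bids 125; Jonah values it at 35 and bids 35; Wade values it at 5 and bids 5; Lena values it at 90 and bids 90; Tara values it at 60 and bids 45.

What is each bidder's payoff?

Ranking the bids: Luca 125, then Lena 90, then Tara 45, then Jonah 35, then Wade 5.
Luca has the top bid and wins; the price is the second-highest bid, 90.
Luca's payoff = 125 − 90 = 35. All other bidders lose, so their payoff is 0.

Payoffs: Luca 35, Jonah 0, Wade 0, Lena 0, Tara 0.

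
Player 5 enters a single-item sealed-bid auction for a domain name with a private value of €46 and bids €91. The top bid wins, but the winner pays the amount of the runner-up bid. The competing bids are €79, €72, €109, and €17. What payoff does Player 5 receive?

Highest competing bid: €109.
Player 5's bid €91 is not the highest, so Player 5 loses, pays nothing, and earns zero payoff.

€0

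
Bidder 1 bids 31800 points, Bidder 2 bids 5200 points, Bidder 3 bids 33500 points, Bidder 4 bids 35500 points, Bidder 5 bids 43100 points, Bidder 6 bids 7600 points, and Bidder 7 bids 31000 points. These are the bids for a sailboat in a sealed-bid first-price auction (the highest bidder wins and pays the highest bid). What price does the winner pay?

The winner pays 43100 points.

Ranking the bids: Bidder 5 43100 points; Bidder 4 35500 points; Bidder 3 33500 points; Bidder 1 31800 points; Bidder 7 31000 points; Bidder 6 7600 points; Bidder 2 5200 points.
Bidder 5 is the highest bidder, so Bidder 5 wins.
Under the first-price rule, the price is the highest bid: 43100 points.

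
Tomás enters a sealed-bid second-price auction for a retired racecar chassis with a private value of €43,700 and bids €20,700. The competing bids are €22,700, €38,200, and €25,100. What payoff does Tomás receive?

Highest competing bid: €38,200.
Tomás's bid €20,700 is not the highest, so Tomás loses, pays nothing, and earns zero payoff.

Payoff = €0.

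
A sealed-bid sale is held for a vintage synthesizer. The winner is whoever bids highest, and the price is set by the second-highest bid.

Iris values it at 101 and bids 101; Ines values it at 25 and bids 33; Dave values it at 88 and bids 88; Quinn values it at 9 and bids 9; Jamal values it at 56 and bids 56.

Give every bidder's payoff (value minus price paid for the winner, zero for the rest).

Sorted high to low: Iris 101 > Dave 88 > Jamal 56 > Ines 33 > Quinn 9.
Iris has the top bid and wins; the price is the second-highest bid, 88.
Iris's payoff = 101 − 88 = 13. All other bidders lose, so their payoff is 0.

Payoffs: Iris 13, Ines 0, Dave 0, Quinn 0, Jamal 0.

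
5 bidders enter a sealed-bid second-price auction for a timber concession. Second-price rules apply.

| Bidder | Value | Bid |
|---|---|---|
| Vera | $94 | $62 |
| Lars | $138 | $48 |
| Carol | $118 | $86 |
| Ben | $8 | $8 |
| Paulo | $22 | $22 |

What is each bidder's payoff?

Payoffs: Vera $0, Lars $0, Carol $56, Ben $0, Paulo $0.

Ranking the bids: Carol $86, then Vera $62, then Lars $48, then Paulo $22, then Ben $8.
Carol has the top bid and wins; the price is the second-highest bid, $62.
Carol's payoff = $118 − $62 = $56. All other bidders lose, so their payoff is 0.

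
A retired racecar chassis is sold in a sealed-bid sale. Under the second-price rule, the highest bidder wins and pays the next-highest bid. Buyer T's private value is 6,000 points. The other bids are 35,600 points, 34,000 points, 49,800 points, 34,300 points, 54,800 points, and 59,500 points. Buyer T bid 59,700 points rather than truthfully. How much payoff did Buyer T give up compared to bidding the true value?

The highest competing bid is 59,500 points.
Bidding truthfully at 6,000 points: the top bid is 59,500 points (a rival), so Buyer T loses. Payoff = 0 points.
Bidding 59,700 points: Buyer T has the top bid, wins, and pays the second-highest bid 59,500 points. Payoff = 6,000 points − 59,500 points = -53,500 points.
Regret = truthful payoff − actual payoff = 0 points − -53,500 points = 53,500 points.

53,500 points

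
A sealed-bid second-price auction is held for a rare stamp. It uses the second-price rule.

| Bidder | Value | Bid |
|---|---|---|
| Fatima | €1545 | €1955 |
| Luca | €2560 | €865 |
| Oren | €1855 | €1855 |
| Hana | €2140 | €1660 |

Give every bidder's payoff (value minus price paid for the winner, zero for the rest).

Fatima -€310, Luca €0, Oren €0, Hana €0.

Bids in descending order: Fatima €1955 > Oren €1855 > Hana €1660 > Luca €865.
Fatima has the top bid and wins; the price is the second-highest bid, €1855.
Fatima's payoff = €1545 − €1855 = -€310. All other bidders lose, so their payoff is 0.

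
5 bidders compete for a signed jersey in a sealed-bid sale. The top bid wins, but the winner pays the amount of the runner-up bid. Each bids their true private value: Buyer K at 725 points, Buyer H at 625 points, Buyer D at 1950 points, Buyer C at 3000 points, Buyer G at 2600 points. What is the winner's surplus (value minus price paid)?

Surplus = 400 points.

Ranking the bids: Buyer C 3000 points > Buyer G 2600 points > Buyer D 1950 points > Buyer K 725 points > Buyer H 625 points.
Buyer C wins with the top bid and pays the second-highest, 2600 points.
Surplus = 3000 points − 2600 points = 400 points.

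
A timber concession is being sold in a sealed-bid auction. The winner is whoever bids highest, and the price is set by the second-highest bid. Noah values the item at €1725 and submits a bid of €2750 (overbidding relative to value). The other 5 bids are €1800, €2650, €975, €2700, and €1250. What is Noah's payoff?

Payoff = -€975.

Highest competing bid: €2700.
Noah's bid €2750 is the highest overall, so Noah wins and pays the second-highest bid, €2700.
Payoff = value − price = €1725 − €2700 = -€975.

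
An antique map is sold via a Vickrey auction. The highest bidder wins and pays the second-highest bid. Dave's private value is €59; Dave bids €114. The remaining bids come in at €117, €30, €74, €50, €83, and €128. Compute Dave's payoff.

Highest competing bid: €128.
Dave's bid €114 is not the highest, so Dave loses, pays nothing, and earns zero payoff.

Dave's payoff: €0.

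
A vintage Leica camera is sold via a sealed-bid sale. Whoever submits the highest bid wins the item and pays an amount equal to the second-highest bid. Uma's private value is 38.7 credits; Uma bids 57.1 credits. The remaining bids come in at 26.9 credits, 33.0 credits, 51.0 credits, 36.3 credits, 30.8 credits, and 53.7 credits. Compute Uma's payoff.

Payoff = -15.0 credits.

Highest competing bid: 53.7 credits.
Uma's bid 57.1 credits is the highest overall, so Uma wins and pays the second-highest bid, 53.7 credits.
Payoff = value − price = 38.7 credits − 53.7 credits = -15.0 credits.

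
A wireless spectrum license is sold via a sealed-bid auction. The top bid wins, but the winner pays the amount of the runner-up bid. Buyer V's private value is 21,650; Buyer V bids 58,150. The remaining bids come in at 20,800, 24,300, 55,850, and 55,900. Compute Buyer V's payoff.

Buyer V's payoff: -34,250.

Highest competing bid: 55,900.
Buyer V's bid 58,150 is the highest overall, so Buyer V wins and pays the second-highest bid, 55,900.
Payoff = value − price = 21,650 − 55,900 = -34,250.
Overbidding won the item at a price above value — truthful bidding would have avoided this loss.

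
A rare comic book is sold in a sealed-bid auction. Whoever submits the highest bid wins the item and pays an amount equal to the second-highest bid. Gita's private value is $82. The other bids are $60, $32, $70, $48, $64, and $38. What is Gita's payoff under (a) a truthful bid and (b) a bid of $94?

The highest competing bid is $70.
Bidding truthfully at $82: Gita has the top bid, wins, and pays the second-highest bid $70. Payoff = $82 − $70 = $12.
Bidding $94: Gita has the top bid, wins, and pays the second-highest bid $70. Payoff = $82 − $70 = $12.

(a) $12  (b) $12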